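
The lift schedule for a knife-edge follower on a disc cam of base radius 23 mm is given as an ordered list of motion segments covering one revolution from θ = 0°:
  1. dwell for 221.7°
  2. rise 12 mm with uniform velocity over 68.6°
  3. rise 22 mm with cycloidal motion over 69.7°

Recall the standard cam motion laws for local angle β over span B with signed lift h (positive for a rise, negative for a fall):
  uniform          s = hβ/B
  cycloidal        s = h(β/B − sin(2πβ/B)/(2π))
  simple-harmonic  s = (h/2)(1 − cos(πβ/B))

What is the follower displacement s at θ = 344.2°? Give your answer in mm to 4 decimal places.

seg 1 [0°–221.7°] dwell: s stays 0.0000
seg 2 [221.7°–290.3°] uniform, h=12: full span → s += 12 → s = 12.0000
seg 3 [290.3°–360°] cycloidal, h=22: θ=344.2° here. β=53.9, B=69.7. 22·(0.7733 − sin(2π·0.7733)/(2π)) = 20.4768 → s = 32.4768

32.4768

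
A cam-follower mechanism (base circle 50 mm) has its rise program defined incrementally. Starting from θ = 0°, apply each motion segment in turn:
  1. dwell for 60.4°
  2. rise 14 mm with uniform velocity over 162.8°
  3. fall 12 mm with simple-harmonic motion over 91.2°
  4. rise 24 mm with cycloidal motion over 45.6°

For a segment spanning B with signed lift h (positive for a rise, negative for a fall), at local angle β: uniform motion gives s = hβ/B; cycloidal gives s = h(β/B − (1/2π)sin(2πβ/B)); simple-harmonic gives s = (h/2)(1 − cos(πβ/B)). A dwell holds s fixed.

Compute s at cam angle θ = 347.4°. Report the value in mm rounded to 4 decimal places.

seg 1 [0°–60.4°] dwell: s stays 0.0000
seg 2 [60.4°–223.2°] uniform, h=14: full span → s += 14 → s = 14.0000
seg 3 [223.2°–314.4°] simple-harmonic, h=-12: full span → s += -12 → s = 2.0000
seg 4 [314.4°–360°] cycloidal, h=24: θ=347.4° here. β=33, B=45.6. 24·(0.7237 − sin(2π·0.7237)/(2π)) = 21.1360 → s = 23.1360

23.1360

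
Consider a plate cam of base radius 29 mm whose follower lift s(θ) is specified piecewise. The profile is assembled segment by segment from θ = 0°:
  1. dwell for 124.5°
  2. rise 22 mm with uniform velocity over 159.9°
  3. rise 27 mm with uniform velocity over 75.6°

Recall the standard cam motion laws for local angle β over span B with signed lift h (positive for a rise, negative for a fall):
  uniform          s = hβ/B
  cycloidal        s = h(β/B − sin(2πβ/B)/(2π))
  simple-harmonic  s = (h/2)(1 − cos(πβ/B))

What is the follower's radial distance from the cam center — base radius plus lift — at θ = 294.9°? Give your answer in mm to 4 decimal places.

seg 1 [0°–124.5°] dwell: s stays 0.0000
seg 2 [124.5°–284.4°] uniform, h=22: full span → s += 22 → s = 22.0000
seg 3 [284.4°–360°] uniform, h=27: θ=294.9° here. β=10.5, B=75.6. 27·10.5/75.6 = 3.7500 → s = 25.7500
radial distance = base radius + s = 29 + 25.7500 = 54.7500

54.7500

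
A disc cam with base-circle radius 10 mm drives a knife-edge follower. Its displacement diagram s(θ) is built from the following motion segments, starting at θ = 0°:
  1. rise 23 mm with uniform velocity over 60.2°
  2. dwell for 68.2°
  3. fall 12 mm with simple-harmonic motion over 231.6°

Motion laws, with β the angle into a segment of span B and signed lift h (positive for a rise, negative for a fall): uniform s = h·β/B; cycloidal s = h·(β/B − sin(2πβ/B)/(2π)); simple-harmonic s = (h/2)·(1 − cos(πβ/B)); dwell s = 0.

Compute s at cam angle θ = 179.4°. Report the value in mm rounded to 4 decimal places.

seg 1 [0°–60.2°] uniform, h=23: full span → s += 23 → s = 23.0000
seg 2 [60.2°–128.4°] dwell: s stays 23.0000
seg 3 [128.4°–360°] simple-harmonic, h=-12: θ=179.4° here. β=51, B=231.6. -12/2·(1 − cos(π·0.2202)) = -1.3794 → s = 21.6206

21.6206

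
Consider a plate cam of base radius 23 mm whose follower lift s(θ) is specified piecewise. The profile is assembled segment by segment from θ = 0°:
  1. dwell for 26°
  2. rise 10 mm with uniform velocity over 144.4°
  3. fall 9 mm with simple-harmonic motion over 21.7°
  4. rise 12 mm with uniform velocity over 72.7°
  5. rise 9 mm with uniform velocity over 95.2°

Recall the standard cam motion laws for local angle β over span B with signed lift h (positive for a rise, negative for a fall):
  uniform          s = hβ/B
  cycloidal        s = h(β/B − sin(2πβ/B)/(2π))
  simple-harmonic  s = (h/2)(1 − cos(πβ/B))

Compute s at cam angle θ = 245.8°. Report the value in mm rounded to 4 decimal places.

seg 1 [0°–26°] dwell: s stays 0.0000
seg 2 [26°–170.4°] uniform, h=10: full span → s += 10 → s = 10.0000
seg 3 [170.4°–192.1°] simple-harmonic, h=-9: full span → s += -9 → s = 1.0000
seg 4 [192.1°–264.8°] uniform, h=12: θ=245.8° here. β=53.7, B=72.7. 12·53.7/72.7 = 8.8638 → s = 9.8638

9.8638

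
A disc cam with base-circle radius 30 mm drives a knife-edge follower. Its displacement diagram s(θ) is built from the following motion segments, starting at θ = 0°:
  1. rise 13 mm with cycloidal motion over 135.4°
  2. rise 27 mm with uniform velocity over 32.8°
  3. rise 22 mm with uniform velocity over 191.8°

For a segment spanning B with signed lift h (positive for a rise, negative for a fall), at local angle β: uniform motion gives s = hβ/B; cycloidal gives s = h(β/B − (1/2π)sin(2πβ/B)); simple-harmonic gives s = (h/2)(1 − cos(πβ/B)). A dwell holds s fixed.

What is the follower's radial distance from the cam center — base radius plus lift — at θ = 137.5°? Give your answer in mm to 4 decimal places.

seg 1 [0°–135.4°] cycloidal, h=13: full span → s += 13 → s = 13.0000
seg 2 [135.4°–168.2°] uniform, h=27: θ=137.5° here. β=2.1, B=32.8. 27·2.1/32.8 = 1.7287 → s = 14.7287
radial distance = base radius + s = 30 + 14.7287 = 44.7287

44.7287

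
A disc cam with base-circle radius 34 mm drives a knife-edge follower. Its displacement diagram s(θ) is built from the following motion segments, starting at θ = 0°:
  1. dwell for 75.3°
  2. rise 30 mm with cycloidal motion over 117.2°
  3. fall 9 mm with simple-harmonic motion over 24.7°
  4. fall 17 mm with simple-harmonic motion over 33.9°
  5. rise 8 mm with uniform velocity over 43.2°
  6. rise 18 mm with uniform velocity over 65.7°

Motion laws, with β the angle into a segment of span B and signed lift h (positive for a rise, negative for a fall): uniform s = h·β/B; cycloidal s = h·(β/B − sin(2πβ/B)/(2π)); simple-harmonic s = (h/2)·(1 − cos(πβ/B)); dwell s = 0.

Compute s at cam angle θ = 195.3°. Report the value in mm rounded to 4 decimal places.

seg 1 [0°–75.3°] dwell: s stays 0.0000
seg 2 [75.3°–192.5°] cycloidal, h=30: full span → s += 30 → s = 30.0000
seg 3 [192.5°–217.2°] simple-harmonic, h=-9: θ=195.3° here. β=2.8, B=24.7. -9/2·(1 − cos(π·0.1134)) = -0.2824 → s = 29.7176

29.7176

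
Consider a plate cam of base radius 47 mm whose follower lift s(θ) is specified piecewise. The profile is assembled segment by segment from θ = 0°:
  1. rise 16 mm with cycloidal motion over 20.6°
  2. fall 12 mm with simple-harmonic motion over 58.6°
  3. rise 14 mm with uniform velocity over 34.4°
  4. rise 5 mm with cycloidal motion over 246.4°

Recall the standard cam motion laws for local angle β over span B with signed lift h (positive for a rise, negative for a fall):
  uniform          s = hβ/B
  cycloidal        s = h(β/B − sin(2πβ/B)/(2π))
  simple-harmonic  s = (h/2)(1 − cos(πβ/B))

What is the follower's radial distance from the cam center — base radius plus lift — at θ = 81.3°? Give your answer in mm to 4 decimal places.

seg 1 [0°–20.6°] cycloidal, h=16: full span → s += 16 → s = 16.0000
seg 2 [20.6°–79.2°] simple-harmonic, h=-12: full span → s += -12 → s = 4.0000
seg 3 [79.2°–113.6°] uniform, h=14: θ=81.3° here. β=2.1, B=34.4. 14·2.1/34.4 = 0.8547 → s = 4.8547
radial distance = base radius + s = 47 + 4.8547 = 51.8547

51.8547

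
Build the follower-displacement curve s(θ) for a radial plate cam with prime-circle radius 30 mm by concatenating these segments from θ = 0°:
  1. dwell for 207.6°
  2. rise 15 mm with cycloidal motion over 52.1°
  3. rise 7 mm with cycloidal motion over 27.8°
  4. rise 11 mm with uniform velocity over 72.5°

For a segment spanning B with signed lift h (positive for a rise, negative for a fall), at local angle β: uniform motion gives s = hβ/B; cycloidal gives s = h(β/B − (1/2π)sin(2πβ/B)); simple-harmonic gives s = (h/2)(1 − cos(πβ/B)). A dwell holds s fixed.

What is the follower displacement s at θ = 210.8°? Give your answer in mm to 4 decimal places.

seg 1 [0°–207.6°] dwell: s stays 0.0000
seg 2 [207.6°–259.7°] cycloidal, h=15: θ=210.8° here. β=3.2, B=52.1. 15·(0.0614 − sin(2π·0.0614)/(2π)) = 0.0227 → s = 0.0227

0.0227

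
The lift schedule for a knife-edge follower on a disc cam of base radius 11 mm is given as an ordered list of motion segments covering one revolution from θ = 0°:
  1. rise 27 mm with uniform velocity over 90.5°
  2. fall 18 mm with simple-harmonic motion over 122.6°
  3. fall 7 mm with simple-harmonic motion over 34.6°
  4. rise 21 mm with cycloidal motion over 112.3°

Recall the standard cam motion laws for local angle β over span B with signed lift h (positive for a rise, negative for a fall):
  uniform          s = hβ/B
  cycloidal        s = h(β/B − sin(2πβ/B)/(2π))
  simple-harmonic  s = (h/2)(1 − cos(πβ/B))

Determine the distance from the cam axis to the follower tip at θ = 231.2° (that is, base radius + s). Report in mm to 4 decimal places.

seg 1 [0°–90.5°] uniform, h=27: full span → s += 27 → s = 27.0000
seg 2 [90.5°–213.1°] simple-harmonic, h=-18: full span → s += -18 → s = 9.0000
seg 3 [213.1°–247.7°] simple-harmonic, h=-7: θ=231.2° here. β=18.1, B=34.6. -7/2·(1 − cos(π·0.5231)) = -3.7540 → s = 5.2460
radial distance = base radius + s = 11 + 5.2460 = 16.2460

16.2460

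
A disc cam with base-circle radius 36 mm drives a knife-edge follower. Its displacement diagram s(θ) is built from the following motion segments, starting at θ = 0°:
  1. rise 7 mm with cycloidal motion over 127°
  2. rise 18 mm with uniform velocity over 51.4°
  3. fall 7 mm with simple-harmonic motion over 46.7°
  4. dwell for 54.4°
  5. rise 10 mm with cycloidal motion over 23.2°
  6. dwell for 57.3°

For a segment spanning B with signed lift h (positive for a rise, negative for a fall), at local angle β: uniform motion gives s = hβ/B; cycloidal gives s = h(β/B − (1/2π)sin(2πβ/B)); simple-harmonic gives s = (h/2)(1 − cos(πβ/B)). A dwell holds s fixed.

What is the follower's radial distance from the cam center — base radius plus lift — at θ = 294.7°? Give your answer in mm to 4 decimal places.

seg 1 [0°–127°] cycloidal, h=7: full span → s += 7 → s = 7.0000
seg 2 [127°–178.4°] uniform, h=18: full span → s += 18 → s = 25.0000
seg 3 [178.4°–225.1°] simple-harmonic, h=-7: full span → s += -7 → s = 18.0000
seg 4 [225.1°–279.5°] dwell: s stays 18.0000
seg 5 [279.5°–302.7°] cycloidal, h=10: θ=294.7° here. β=15.2, B=23.2. 10·(0.6552 − sin(2π·0.6552)/(2π)) = 7.8690 → s = 25.8690
radial distance = base radius + s = 36 + 25.8690 = 61.8690

61.8690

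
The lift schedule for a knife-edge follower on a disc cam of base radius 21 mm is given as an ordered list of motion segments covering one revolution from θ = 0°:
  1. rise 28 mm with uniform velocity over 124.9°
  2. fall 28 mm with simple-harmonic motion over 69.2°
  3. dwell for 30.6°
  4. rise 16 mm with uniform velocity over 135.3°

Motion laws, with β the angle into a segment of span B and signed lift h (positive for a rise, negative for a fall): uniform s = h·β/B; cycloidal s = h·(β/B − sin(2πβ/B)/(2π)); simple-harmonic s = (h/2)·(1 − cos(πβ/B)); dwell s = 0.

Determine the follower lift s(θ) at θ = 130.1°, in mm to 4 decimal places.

seg 1 [0°–124.9°] uniform, h=28: full span → s += 28 → s = 28.0000
seg 2 [124.9°–194.1°] simple-harmonic, h=-28: θ=130.1° here. β=5.2, B=69.2. -28/2·(1 − cos(π·0.0751)) = -0.3883 → s = 27.6117

27.6117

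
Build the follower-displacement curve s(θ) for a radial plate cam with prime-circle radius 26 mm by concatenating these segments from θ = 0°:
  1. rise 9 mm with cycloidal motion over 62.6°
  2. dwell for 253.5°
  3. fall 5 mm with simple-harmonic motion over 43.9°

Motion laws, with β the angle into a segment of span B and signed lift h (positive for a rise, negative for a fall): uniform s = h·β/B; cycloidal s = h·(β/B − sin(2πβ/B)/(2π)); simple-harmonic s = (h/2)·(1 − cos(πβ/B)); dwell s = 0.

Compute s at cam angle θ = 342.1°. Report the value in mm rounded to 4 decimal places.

seg 1 [0°–62.6°] cycloidal, h=9: full span → s += 9 → s = 9.0000
seg 2 [62.6°–316.1°] dwell: s stays 9.0000
seg 3 [316.1°–360°] simple-harmonic, h=-5: θ=342.1° here. β=26, B=43.9. -5/2·(1 − cos(π·0.5923)) = -3.2145 → s = 5.7855

5.7855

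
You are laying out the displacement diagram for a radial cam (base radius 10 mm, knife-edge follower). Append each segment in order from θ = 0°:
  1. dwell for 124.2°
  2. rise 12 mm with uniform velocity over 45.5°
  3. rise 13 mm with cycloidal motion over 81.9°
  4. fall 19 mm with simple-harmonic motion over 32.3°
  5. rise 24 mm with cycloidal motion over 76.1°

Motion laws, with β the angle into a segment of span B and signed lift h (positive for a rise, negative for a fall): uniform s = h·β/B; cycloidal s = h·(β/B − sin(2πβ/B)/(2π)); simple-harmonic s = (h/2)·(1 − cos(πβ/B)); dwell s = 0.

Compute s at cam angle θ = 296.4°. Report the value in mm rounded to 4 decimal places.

seg 1 [0°–124.2°] dwell: s stays 0.0000
seg 2 [124.2°–169.7°] uniform, h=12: full span → s += 12 → s = 12.0000
seg 3 [169.7°–251.6°] cycloidal, h=13: full span → s += 13 → s = 25.0000
seg 4 [251.6°–283.9°] simple-harmonic, h=-19: full span → s += -19 → s = 6.0000
seg 5 [283.9°–360°] cycloidal, h=24: θ=296.4° here. β=12.5, B=76.1. 24·(0.1643 − sin(2π·0.1643)/(2π)) = 0.6635 → s = 6.6635

6.6635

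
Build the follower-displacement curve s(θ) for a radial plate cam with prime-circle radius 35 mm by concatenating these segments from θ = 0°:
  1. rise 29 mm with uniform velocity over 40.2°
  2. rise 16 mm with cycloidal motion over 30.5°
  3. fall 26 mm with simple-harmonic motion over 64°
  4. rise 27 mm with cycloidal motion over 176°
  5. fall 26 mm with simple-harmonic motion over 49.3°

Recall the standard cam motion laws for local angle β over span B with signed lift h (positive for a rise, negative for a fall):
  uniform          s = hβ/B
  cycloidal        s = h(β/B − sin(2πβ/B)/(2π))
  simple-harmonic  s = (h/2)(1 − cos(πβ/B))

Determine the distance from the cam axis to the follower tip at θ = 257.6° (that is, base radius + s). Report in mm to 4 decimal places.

seg 1 [0°–40.2°] uniform, h=29: full span → s += 29 → s = 29.0000
seg 2 [40.2°–70.7°] cycloidal, h=16: full span → s += 16 → s = 45.0000
seg 3 [70.7°–134.7°] simple-harmonic, h=-26: full span → s += -26 → s = 19.0000
seg 4 [134.7°–310.7°] cycloidal, h=27: θ=257.6° here. β=122.9, B=176. 27·(0.6983 − sin(2π·0.6983)/(2π)) = 22.9264 → s = 41.9264
radial distance = base radius + s = 35 + 41.9264 = 76.9264

76.9264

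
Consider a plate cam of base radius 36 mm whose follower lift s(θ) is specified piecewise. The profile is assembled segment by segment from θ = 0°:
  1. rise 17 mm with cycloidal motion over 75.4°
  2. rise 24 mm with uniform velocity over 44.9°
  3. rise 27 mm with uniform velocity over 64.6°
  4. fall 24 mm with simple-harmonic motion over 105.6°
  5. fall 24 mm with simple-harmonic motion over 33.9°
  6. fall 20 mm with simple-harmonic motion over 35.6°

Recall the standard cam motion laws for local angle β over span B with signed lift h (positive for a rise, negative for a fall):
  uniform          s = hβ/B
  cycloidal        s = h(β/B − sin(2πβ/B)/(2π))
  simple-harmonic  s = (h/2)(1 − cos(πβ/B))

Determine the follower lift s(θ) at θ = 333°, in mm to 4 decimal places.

seg 1 [0°–75.4°] cycloidal, h=17: full span → s += 17 → s = 17.0000
seg 2 [75.4°–120.3°] uniform, h=24: full span → s += 24 → s = 41.0000
seg 3 [120.3°–184.9°] uniform, h=27: full span → s += 27 → s = 68.0000
seg 4 [184.9°–290.5°] simple-harmonic, h=-24: full span → s += -24 → s = 44.0000
seg 5 [290.5°–324.4°] simple-harmonic, h=-24: full span → s += -24 → s = 20.0000
seg 6 [324.4°–360°] simple-harmonic, h=-20: θ=333° here. β=8.6, B=35.6. -20/2·(1 − cos(π·0.2416)) = -2.7442 → s = 17.2558

17.2558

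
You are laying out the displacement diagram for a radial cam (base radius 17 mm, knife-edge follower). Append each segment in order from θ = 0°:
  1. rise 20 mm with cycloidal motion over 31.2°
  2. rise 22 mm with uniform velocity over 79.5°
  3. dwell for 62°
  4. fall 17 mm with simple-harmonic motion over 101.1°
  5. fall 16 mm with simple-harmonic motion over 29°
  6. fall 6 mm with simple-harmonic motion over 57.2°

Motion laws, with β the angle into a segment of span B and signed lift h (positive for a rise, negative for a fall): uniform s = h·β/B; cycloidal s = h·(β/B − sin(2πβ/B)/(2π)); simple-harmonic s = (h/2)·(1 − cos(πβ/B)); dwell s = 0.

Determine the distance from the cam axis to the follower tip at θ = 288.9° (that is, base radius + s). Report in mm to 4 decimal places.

seg 1 [0°–31.2°] cycloidal, h=20: full span → s += 20 → s = 20.0000
seg 2 [31.2°–110.7°] uniform, h=22: full span → s += 22 → s = 42.0000
seg 3 [110.7°–172.7°] dwell: s stays 42.0000
seg 4 [172.7°–273.8°] simple-harmonic, h=-17: full span → s += -17 → s = 25.0000
seg 5 [273.8°–302.8°] simple-harmonic, h=-16: θ=288.9° here. β=15.1, B=29. -16/2·(1 − cos(π·0.5207)) = -8.5196 → s = 16.4804
radial distance = base radius + s = 17 + 16.4804 = 33.4804

33.4804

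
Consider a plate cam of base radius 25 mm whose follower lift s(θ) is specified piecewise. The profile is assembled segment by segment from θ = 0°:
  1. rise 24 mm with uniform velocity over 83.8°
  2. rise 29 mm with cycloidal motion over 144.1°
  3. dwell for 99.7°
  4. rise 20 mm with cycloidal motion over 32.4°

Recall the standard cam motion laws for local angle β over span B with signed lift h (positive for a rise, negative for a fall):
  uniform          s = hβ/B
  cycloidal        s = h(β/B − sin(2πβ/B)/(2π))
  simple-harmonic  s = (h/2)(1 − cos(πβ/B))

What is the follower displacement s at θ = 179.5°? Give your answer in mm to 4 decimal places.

seg 1 [0°–83.8°] uniform, h=24: full span → s += 24 → s = 24.0000
seg 2 [83.8°–227.9°] cycloidal, h=29: θ=179.5° here. β=95.7, B=144.1. 29·(0.6641 − sin(2π·0.6641)/(2π)) = 23.2193 → s = 47.2193

47.2193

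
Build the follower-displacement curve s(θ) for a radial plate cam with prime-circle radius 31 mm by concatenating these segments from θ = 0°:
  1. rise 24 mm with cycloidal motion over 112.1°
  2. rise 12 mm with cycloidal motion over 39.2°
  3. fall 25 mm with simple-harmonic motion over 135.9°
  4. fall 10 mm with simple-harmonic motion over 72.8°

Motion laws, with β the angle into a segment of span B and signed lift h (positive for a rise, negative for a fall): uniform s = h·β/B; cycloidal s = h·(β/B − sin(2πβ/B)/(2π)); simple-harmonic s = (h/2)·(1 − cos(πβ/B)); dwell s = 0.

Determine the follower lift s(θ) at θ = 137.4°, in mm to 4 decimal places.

seg 1 [0°–112.1°] cycloidal, h=24: full span → s += 24 → s = 24.0000
seg 2 [112.1°–151.3°] cycloidal, h=12: θ=137.4° here. β=25.3, B=39.2. 12·(0.6454 − sin(2π·0.6454)/(2π)) = 9.2570 → s = 33.2570

33.2570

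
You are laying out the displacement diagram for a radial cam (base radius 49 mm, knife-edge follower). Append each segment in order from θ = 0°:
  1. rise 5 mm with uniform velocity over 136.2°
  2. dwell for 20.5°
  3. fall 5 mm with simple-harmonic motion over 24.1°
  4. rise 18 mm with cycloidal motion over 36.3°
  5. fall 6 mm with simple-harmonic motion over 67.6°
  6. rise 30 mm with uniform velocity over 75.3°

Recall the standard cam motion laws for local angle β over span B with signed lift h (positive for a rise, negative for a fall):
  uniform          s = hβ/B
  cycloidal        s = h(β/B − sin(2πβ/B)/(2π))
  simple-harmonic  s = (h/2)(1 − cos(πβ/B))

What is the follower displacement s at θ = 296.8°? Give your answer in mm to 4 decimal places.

seg 1 [0°–136.2°] uniform, h=5: full span → s += 5 → s = 5.0000
seg 2 [136.2°–156.7°] dwell: s stays 5.0000
seg 3 [156.7°–180.8°] simple-harmonic, h=-5: full span → s += -5 → s = 0.0000
seg 4 [180.8°–217.1°] cycloidal, h=18: full span → s += 18 → s = 18.0000
seg 5 [217.1°–284.7°] simple-harmonic, h=-6: full span → s += -6 → s = 12.0000
seg 6 [284.7°–360°] uniform, h=30: θ=296.8° here. β=12.1, B=75.3. 30·12.1/75.3 = 4.8207 → s = 16.8207

16.8207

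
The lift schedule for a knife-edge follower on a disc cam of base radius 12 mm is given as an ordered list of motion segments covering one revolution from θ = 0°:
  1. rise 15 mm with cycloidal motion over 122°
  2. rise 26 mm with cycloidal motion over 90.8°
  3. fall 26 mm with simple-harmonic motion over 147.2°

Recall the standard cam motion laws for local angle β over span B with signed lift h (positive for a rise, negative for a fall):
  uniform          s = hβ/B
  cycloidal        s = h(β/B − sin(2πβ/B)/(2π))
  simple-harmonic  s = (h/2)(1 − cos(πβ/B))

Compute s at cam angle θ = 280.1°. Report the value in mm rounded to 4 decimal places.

seg 1 [0°–122°] cycloidal, h=15: full span → s += 15 → s = 15.0000
seg 2 [122°–212.8°] cycloidal, h=26: full span → s += 26 → s = 41.0000
seg 3 [212.8°–360°] simple-harmonic, h=-26: θ=280.1° here. β=67.3, B=147.2. -26/2·(1 − cos(π·0.4572)) = -11.2573 → s = 29.7427

29.7427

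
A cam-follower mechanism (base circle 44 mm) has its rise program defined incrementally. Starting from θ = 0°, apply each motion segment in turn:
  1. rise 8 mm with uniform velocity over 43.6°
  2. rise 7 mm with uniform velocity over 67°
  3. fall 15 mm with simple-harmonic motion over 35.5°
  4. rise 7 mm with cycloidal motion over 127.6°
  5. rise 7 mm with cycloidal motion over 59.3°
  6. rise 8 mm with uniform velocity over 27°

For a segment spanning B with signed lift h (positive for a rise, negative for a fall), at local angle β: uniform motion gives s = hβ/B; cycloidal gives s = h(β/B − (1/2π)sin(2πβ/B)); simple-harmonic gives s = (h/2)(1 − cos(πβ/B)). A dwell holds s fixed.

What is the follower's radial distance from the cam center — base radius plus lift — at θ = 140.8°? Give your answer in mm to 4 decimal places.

seg 1 [0°–43.6°] uniform, h=8: full span → s += 8 → s = 8.0000
seg 2 [43.6°–110.6°] uniform, h=7: full span → s += 7 → s = 15.0000
seg 3 [110.6°–146.1°] simple-harmonic, h=-15: θ=140.8° here. β=30.2, B=35.5. -15/2·(1 − cos(π·0.8507)) = -14.1901 → s = 0.8099
radial distance = base radius + s = 44 + 0.8099 = 44.8099

44.8099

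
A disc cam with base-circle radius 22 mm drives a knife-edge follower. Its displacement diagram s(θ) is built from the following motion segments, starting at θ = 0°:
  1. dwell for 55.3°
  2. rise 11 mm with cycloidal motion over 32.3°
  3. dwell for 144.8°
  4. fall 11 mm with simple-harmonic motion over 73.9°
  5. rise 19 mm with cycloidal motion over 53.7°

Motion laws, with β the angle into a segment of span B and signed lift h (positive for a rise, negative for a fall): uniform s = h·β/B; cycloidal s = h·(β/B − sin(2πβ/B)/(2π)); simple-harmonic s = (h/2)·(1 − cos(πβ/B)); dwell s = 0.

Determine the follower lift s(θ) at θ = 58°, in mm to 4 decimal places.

seg 1 [0°–55.3°] dwell: s stays 0.0000
seg 2 [55.3°–87.6°] cycloidal, h=11: θ=58° here. β=2.7, B=32.3. 11·(0.0836 − sin(2π·0.0836)/(2π)) = 0.0417 → s = 0.0417

0.0417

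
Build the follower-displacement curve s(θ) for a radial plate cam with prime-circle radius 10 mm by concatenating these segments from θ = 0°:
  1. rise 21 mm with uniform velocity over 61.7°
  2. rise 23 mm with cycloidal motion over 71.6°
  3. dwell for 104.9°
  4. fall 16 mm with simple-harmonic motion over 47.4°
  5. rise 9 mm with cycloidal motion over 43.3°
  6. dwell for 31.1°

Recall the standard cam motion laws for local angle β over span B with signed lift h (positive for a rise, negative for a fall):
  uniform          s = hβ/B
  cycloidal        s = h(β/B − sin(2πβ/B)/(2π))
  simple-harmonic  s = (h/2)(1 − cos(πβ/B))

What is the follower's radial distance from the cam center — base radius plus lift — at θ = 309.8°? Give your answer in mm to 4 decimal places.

seg 1 [0°–61.7°] uniform, h=21: full span → s += 21 → s = 21.0000
seg 2 [61.7°–133.3°] cycloidal, h=23: full span → s += 23 → s = 44.0000
seg 3 [133.3°–238.2°] dwell: s stays 44.0000
seg 4 [238.2°–285.6°] simple-harmonic, h=-16: full span → s += -16 → s = 28.0000
seg 5 [285.6°–328.9°] cycloidal, h=9: θ=309.8° here. β=24.2, B=43.3. 9·(0.5589 − sin(2π·0.5589)/(2π)) = 5.5480 → s = 33.5480
radial distance = base radius + s = 10 + 33.5480 = 43.5480

43.5480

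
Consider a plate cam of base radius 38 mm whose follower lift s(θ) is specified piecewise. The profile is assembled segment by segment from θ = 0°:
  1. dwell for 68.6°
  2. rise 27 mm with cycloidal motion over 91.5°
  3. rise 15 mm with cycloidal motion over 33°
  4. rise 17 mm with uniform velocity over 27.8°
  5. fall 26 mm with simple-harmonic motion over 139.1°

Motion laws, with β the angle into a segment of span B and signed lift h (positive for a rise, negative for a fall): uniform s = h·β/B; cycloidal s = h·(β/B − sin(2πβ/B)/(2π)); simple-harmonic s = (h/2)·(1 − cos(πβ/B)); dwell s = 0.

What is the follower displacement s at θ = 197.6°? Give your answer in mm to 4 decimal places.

seg 1 [0°–68.6°] dwell: s stays 0.0000
seg 2 [68.6°–160.1°] cycloidal, h=27: full span → s += 27 → s = 27.0000
seg 3 [160.1°–193.1°] cycloidal, h=15: full span → s += 15 → s = 42.0000
seg 4 [193.1°–220.9°] uniform, h=17: θ=197.6° here. β=4.5, B=27.8. 17·4.5/27.8 = 2.7518 → s = 44.7518

44.7518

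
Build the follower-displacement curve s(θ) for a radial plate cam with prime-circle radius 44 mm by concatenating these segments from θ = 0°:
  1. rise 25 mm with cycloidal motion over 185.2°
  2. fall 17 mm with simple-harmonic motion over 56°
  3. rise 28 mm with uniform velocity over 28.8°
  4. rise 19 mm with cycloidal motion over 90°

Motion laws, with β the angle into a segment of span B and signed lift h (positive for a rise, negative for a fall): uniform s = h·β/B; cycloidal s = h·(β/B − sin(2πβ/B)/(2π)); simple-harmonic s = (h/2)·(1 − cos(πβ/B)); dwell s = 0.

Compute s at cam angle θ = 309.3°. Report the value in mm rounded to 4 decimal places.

seg 1 [0°–185.2°] cycloidal, h=25: full span → s += 25 → s = 25.0000
seg 2 [185.2°–241.2°] simple-harmonic, h=-17: full span → s += -17 → s = 8.0000
seg 3 [241.2°–270°] uniform, h=28: full span → s += 28 → s = 36.0000
seg 4 [270°–360°] cycloidal, h=19: θ=309.3° here. β=39.3, B=90. 19·(0.4367 − sin(2π·0.4367)/(2π)) = 7.1248 → s = 43.1248

43.1248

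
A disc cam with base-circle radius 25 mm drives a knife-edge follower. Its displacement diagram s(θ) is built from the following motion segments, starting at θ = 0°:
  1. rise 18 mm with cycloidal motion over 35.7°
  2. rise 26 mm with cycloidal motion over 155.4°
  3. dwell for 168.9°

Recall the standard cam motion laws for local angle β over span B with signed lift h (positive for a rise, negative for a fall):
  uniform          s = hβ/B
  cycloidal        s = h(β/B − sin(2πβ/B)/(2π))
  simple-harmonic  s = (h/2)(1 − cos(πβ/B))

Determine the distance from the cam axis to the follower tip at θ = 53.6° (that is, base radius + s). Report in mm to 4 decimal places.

seg 1 [0°–35.7°] cycloidal, h=18: full span → s += 18 → s = 18.0000
seg 2 [35.7°–191.1°] cycloidal, h=26: θ=53.6° here. β=17.9, B=155.4. 26·(0.1152 − sin(2π·0.1152)/(2π)) = 0.2547 → s = 18.2547
radial distance = base radius + s = 25 + 18.2547 = 43.2547

43.2547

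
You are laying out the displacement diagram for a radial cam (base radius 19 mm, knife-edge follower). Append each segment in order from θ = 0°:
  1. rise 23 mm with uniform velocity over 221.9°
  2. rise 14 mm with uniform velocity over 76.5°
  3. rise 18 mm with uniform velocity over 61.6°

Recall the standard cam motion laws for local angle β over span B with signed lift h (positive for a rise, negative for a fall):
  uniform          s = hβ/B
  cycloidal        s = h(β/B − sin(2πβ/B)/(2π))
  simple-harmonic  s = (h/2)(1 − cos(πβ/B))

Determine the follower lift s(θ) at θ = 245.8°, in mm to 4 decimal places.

seg 1 [0°–221.9°] uniform, h=23: full span → s += 23 → s = 23.0000
seg 2 [221.9°–298.4°] uniform, h=14: θ=245.8° here. β=23.9, B=76.5. 14·23.9/76.5 = 4.3739 → s = 27.3739

27.3739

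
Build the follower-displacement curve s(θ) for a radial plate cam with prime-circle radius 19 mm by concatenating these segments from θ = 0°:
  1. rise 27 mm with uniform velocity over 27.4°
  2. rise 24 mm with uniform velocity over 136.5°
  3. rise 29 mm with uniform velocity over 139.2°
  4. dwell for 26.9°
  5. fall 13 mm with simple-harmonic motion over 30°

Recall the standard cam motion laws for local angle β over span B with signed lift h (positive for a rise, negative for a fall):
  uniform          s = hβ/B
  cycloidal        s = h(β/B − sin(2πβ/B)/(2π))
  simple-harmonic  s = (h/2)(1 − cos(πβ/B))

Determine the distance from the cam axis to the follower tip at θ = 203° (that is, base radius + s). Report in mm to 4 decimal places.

seg 1 [0°–27.4°] uniform, h=27: full span → s += 27 → s = 27.0000
seg 2 [27.4°–163.9°] uniform, h=24: full span → s += 24 → s = 51.0000
seg 3 [163.9°–303.1°] uniform, h=29: θ=203° here. β=39.1, B=139.2. 29·39.1/139.2 = 8.1458 → s = 59.1458
radial distance = base radius + s = 19 + 59.1458 = 78.1458

78.1458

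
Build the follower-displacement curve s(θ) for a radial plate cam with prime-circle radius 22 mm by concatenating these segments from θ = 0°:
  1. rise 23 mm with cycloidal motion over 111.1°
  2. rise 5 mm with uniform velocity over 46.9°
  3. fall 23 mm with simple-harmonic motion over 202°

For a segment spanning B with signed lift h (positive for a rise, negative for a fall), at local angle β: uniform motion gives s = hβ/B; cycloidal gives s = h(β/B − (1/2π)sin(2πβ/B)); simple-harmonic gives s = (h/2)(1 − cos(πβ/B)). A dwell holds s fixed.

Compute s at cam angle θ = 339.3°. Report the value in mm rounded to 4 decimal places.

seg 1 [0°–111.1°] cycloidal, h=23: full span → s += 23 → s = 23.0000
seg 2 [111.1°–158°] uniform, h=5: full span → s += 5 → s = 28.0000
seg 3 [158°–360°] simple-harmonic, h=-23: θ=339.3° here. β=181.3, B=202. -23/2·(1 − cos(π·0.8975)) = -22.4092 → s = 5.5908

5.5908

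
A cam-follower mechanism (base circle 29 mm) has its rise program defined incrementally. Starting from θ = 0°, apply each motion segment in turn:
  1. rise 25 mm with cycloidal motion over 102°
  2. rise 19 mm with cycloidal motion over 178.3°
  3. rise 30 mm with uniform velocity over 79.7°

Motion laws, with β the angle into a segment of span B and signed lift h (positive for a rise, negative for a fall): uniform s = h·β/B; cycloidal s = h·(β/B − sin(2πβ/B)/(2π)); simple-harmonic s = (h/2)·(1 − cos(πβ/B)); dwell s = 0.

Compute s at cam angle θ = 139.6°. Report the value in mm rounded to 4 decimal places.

seg 1 [0°–102°] cycloidal, h=25: full span → s += 25 → s = 25.0000
seg 2 [102°–280.3°] cycloidal, h=19: θ=139.6° here. β=37.6, B=178.3. 19·(0.2109 − sin(2π·0.2109)/(2π)) = 1.0737 → s = 26.0737

26.0737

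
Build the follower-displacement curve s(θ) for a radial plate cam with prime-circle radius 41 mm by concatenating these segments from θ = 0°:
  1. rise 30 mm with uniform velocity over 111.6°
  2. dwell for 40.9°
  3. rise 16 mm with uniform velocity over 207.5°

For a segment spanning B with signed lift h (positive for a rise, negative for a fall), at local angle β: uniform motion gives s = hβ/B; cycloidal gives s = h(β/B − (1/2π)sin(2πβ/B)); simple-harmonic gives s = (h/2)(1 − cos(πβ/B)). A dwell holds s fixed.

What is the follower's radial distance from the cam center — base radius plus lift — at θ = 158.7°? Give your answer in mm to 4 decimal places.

seg 1 [0°–111.6°] uniform, h=30: full span → s += 30 → s = 30.0000
seg 2 [111.6°–152.5°] dwell: s stays 30.0000
seg 3 [152.5°–360°] uniform, h=16: θ=158.7° here. β=6.2, B=207.5. 16·6.2/207.5 = 0.4781 → s = 30.4781
radial distance = base radius + s = 41 + 30.4781 = 71.4781

71.4781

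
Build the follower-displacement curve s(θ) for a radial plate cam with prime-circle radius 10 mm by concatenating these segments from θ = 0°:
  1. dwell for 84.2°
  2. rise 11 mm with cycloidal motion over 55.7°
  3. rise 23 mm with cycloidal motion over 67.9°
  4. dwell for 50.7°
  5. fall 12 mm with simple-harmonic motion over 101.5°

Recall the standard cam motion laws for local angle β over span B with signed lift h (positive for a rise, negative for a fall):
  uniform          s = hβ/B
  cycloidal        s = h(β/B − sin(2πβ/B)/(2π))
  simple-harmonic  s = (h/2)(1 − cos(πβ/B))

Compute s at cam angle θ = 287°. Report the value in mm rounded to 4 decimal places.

seg 1 [0°–84.2°] dwell: s stays 0.0000
seg 2 [84.2°–139.9°] cycloidal, h=11: full span → s += 11 → s = 11.0000
seg 3 [139.9°–207.8°] cycloidal, h=23: full span → s += 23 → s = 34.0000
seg 4 [207.8°–258.5°] dwell: s stays 34.0000
seg 5 [258.5°–360°] simple-harmonic, h=-12: θ=287° here. β=28.5, B=101.5. -12/2·(1 − cos(π·0.2808)) = -2.1869 → s = 31.8131

31.8131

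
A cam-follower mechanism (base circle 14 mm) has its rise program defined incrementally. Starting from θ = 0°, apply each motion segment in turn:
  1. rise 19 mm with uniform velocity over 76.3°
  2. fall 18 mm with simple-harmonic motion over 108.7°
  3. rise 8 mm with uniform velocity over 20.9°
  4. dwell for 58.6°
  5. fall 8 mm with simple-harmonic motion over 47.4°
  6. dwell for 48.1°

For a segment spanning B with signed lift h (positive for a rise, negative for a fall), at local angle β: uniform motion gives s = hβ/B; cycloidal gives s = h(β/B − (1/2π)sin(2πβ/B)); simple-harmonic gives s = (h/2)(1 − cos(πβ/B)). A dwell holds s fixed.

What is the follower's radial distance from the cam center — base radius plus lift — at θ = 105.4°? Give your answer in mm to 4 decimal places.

seg 1 [0°–76.3°] uniform, h=19: full span → s += 19 → s = 19.0000
seg 2 [76.3°–185°] simple-harmonic, h=-18: θ=105.4° here. β=29.1, B=108.7. -18/2·(1 − cos(π·0.2677)) = -2.9998 → s = 16.0002
radial distance = base radius + s = 14 + 16.0002 = 30.0002

30.0002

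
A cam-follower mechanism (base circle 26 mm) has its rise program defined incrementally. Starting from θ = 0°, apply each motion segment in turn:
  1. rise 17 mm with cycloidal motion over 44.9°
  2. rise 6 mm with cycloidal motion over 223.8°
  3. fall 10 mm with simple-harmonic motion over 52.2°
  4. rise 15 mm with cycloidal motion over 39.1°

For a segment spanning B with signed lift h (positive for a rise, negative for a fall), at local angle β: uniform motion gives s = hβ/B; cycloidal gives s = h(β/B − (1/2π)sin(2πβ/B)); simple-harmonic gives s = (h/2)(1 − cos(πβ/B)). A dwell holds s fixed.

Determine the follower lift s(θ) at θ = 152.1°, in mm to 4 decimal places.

seg 1 [0°–44.9°] cycloidal, h=17: full span → s += 17 → s = 17.0000
seg 2 [44.9°–268.7°] cycloidal, h=6: θ=152.1° here. β=107.2, B=223.8. 6·(0.4790 − sin(2π·0.4790)/(2π)) = 2.7484 → s = 19.7484

19.7484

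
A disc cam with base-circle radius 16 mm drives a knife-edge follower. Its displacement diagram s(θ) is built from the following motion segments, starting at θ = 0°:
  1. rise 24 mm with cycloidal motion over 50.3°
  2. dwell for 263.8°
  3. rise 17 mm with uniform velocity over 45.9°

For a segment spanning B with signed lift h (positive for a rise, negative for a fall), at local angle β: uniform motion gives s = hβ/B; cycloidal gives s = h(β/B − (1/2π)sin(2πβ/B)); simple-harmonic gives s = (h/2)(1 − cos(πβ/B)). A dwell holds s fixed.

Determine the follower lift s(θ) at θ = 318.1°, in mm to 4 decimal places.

seg 1 [0°–50.3°] cycloidal, h=24: full span → s += 24 → s = 24.0000
seg 2 [50.3°–314.1°] dwell: s stays 24.0000
seg 3 [314.1°–360°] uniform, h=17: θ=318.1° here. β=4, B=45.9. 17·4/45.9 = 1.4815 → s = 25.4815

25.4815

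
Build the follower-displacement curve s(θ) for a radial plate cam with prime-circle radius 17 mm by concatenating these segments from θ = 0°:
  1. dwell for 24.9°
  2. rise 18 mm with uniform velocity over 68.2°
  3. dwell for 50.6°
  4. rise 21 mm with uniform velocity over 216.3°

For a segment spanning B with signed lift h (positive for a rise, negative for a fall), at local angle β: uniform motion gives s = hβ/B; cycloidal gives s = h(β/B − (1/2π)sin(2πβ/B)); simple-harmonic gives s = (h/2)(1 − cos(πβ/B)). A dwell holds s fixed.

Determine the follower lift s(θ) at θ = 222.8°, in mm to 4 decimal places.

seg 1 [0°–24.9°] dwell: s stays 0.0000
seg 2 [24.9°–93.1°] uniform, h=18: full span → s += 18 → s = 18.0000
seg 3 [93.1°–143.7°] dwell: s stays 18.0000
seg 4 [143.7°–360°] uniform, h=21: θ=222.8° here. β=79.1, B=216.3. 21·79.1/216.3 = 7.6796 → s = 25.6796

25.6796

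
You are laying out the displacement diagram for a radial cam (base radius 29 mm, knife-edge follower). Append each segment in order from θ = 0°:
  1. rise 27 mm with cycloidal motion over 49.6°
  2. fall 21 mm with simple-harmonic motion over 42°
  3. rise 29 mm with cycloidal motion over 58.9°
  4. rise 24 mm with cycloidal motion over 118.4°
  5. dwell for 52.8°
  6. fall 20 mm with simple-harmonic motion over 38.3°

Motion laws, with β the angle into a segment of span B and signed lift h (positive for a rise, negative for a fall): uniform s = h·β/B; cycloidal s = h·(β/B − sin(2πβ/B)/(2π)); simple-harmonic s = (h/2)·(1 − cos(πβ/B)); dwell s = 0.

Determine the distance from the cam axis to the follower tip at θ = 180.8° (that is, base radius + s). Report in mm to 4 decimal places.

seg 1 [0°–49.6°] cycloidal, h=27: full span → s += 27 → s = 27.0000
seg 2 [49.6°–91.6°] simple-harmonic, h=-21: full span → s += -21 → s = 6.0000
seg 3 [91.6°–150.5°] cycloidal, h=29: full span → s += 29 → s = 35.0000
seg 4 [150.5°–268.9°] cycloidal, h=24: θ=180.8° here. β=30.3, B=118.4. 24·(0.2559 − sin(2π·0.2559)/(2π)) = 2.3248 → s = 37.3248
radial distance = base radius + s = 29 + 37.3248 = 66.3248

66.3248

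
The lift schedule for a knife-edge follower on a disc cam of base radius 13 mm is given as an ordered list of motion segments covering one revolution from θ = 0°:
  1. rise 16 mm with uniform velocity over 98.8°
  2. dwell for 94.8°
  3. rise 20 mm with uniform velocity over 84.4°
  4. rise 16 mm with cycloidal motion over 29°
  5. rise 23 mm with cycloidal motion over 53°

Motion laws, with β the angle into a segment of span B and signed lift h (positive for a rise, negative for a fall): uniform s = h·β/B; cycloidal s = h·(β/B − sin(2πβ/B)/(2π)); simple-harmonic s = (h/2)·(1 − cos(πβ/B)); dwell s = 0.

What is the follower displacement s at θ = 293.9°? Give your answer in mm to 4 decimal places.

seg 1 [0°–98.8°] uniform, h=16: full span → s += 16 → s = 16.0000
seg 2 [98.8°–193.6°] dwell: s stays 16.0000
seg 3 [193.6°–278°] uniform, h=20: full span → s += 20 → s = 36.0000
seg 4 [278°–307°] cycloidal, h=16: θ=293.9° here. β=15.9, B=29. 16·(0.5483 − sin(2π·0.5483)/(2π)) = 9.5330 → s = 45.5330

45.5330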